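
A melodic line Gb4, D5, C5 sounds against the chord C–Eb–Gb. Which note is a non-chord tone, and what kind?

D5 is an appoggiatura.

The harmony at that moment is C diminished triad (C, Eb, Gb); D5 is not a chord tone.
It is approached by leap up from Gb4 and left by step down to C5.
Leap in, step out — an appoggiatura.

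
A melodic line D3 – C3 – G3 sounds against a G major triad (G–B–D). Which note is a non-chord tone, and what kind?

The harmony at that moment is G major triad (G, B, D); C3 is not a chord tone.
It is approached by step down from D3 and left by leap up to G3.
Step in, leap out — an escape tone.

C3 is an escape tone.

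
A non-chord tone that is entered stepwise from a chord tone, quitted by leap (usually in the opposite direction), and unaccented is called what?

Approach: by step. Departure: by leap. Metric position: weak.
Step in, leap out, from a weak position — an escape tone (échappée). (It is the mirror image of the appoggiatura, which leaps in and steps out on a strong beat.)

Escape tone.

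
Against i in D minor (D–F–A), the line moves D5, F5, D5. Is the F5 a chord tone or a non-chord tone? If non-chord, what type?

D minor triad contains D, F, A; F is the third, so it is a chord tone.

Chord tone (the third of D minor triad).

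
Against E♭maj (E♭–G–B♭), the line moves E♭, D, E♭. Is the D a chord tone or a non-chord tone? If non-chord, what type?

The harmony at that moment is E♭ major triad (E♭, G, B♭); D is not a chord tone.
It is approached by step down from E♭ and left by step up to E♭.
Step away and step back to the same note — a neighbor tone (lower neighbor).

Non-chord tone — a neighbor tone.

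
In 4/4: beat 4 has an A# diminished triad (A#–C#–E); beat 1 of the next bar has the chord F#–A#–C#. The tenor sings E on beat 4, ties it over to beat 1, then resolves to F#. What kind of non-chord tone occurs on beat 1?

Retardation.

The harmony at that moment is F# major triad (F#, A#, C#); E is not a chord tone.
It is held over (the same pitch as the preceding E) and left by step up to F#.
Held over from the previous chord and resolving up by step — a retardation.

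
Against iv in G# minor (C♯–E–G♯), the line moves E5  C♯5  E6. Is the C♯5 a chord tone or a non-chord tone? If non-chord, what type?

C# minor triad contains C♯, E, G♯; C♯ is the root, so it is a chord tone.

Chord tone (the root of C# minor triad).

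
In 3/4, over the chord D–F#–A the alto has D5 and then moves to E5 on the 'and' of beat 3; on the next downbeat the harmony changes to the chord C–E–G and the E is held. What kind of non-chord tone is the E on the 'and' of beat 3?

Anticipation.

The harmony at that moment is D major triad (D, F#, A); E5 is not a chord tone.
It is approached by step up from D5 and then sustained as the same pitch into the next harmony.
Arriving early and becoming a chord tone when the harmony changes — an anticipation.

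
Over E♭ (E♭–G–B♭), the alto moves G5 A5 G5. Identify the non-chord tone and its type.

A5 is a neighbor tone.

The harmony at that moment is E♭ major triad (E♭, G, B♭); A5 is not a chord tone.
It is approached by step up from G5 and left by step down to G5.
Step away and step back to the same note — a neighbor tone (upper neighbor).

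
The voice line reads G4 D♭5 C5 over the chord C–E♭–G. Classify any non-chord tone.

The harmony at that moment is C minor triad (C, E♭, G); D♭5 is not a chord tone.
It is approached by leap up from G4 and left by step down to C5.
Leap in, step out — an appoggiatura.

D♭5 is an appoggiatura.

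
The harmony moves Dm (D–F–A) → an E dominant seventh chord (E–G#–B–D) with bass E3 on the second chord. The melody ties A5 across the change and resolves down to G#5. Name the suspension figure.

At the second chord the bass is E3. The suspended A5 lies a fourth above the bass; after resolving down by step to G#5, the interval above the bass becomes a third.
Suspension figures are named by those two intervals: 4–3.

4–3 suspension.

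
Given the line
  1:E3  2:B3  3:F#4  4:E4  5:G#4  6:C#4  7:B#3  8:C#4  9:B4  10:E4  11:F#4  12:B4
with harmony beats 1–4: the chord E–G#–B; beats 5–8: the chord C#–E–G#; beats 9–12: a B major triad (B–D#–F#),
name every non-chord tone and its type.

The harmony at that moment is E major triad (E, G#, B); F#4 is not a chord tone.
It is approached by leap up from B3 and left by step down to E4.
Leap in, step out — an appoggiatura.
The harmony at that moment is C# minor triad (C#, E, G#); B#3 is not a chord tone.
It is approached by step down from C#4 and left by step up to C#4.
Step away and step back to the same note — a neighbor tone (lower neighbor).
The harmony at that moment is B major triad (B, D#, F#); E4 is not a chord tone.
It is approached by leap down from B4 and left by step up to F#4.
Leap in, step out — an appoggiatura.

F#4 (beat 3) — appoggiatura; B#3 (beat 7) — neighbor tone; E4 (beat 10) — appoggiatura.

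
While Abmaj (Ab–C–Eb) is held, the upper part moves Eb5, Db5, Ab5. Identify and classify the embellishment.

Db5 is an escape tone.

The harmony at that moment is Ab major triad (Ab, C, Eb); Db5 is not a chord tone.
It is approached by step down from Eb5 and left by leap up to Ab5.
Step in, leap out — an escape tone.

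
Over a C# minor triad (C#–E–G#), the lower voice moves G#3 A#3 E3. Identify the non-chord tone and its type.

A#3 is an escape tone.

The harmony at that moment is C# minor triad (C#, E, G#); A#3 is not a chord tone.
It is approached by step up from G#3 and left by leap down to E3.
Step in, leap out — an escape tone.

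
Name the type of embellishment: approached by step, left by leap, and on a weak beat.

Escape tone.

Approach: by step. Departure: by leap. Metric position: weak.
Step in, leap out, from a weak position — an escape tone (échappée). (It is the mirror image of the appoggiatura, which leaps in and steps out on a strong beat.)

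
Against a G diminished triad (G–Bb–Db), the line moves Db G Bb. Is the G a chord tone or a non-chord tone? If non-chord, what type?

G diminished triad contains G, Bb, Db; G is the root, so it is a chord tone.

Chord tone (the root of G diminished triad).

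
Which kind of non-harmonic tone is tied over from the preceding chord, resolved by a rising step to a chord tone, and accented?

Approach: by preparation — the pitch is first a chord tone, then held (tied or repeated) while the harmony changes under it. Departure: up by step. Metric position: strong.
A prepared dissonance that resolves upward by step — a retardation. (The same figure resolving downward would be a suspension.)

Retardation.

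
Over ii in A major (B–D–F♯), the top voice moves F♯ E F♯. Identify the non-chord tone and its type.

The harmony at that moment is B minor triad (B, D, F♯); E is not a chord tone.
It is approached by step down from F♯ and left by step up to F♯.
Step away and step back to the same note — a neighbor tone (lower neighbor).

E is a neighbor tone.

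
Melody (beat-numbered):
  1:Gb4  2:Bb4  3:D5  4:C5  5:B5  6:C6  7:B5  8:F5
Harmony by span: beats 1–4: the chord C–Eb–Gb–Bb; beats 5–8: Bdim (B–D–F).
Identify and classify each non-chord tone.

The harmony at that moment is C half-diminished seventh chord (C, Eb, Gb, Bb); D5 is not a chord tone.
It is approached by leap up from Bb4 and left by step down to C5.
Leap in, step out — an appoggiatura.
The harmony at that moment is B diminished triad (B, D, F); C6 is not a chord tone.
It is approached by step up from B5 and left by step down to B5.
Step away and step back to the same note — a neighbor tone (upper neighbor).

D5 (beat 3) — appoggiatura; C6 (beat 6) — neighbor tone.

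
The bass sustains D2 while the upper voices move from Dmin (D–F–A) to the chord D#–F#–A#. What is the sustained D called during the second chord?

Pedal tone (pedal point).

The harmony at that moment is D# minor triad (D#, F#, A#); D2 is not a chord tone.
It is held over (the same pitch as the preceding D2) and then sustained as the same pitch into the next harmony.
Sustained through a change of harmony — a pedal tone.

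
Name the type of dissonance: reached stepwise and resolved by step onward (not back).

Approach: by step. Departure: by step, continuing in the same direction.
Stepwise on both sides with no change of direction means the note fills in the space between two different chord tones — a passing tone. (Had it turned back to its starting note it would be a neighbor tone instead.)

Passing tone.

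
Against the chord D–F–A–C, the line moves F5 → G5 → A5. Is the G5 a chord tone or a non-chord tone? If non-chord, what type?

The harmony at that moment is D minor seventh chord (D, F, A, C); G5 is not a chord tone.
It is approached by step up from F5 and left by step up to A5.
Step in, step out in the same direction — a passing tone.

Non-chord tone — a passing tone.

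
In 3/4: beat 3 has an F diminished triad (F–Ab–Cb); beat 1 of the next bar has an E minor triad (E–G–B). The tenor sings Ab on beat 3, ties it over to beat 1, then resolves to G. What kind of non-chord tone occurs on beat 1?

The harmony at that moment is E minor triad (E, G, B); Ab is not a chord tone.
It is held over (the same pitch as the preceding Ab) and left by step down to G.
Held over from the previous chord and resolving down by step — a suspension.

Suspension.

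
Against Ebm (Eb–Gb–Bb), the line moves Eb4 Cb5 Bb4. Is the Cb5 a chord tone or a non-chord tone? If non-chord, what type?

Non-chord tone — an appoggiatura.

The harmony at that moment is Eb minor triad (Eb, Gb, Bb); Cb5 is not a chord tone.
It is approached by leap up from Eb4 and left by step down to Bb4.
Leap in, step out — an appoggiatura.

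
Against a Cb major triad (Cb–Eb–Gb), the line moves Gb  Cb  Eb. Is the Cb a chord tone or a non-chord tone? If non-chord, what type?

Cb major triad contains Cb, Eb, Gb; Cb is the root, so it is a chord tone.

Chord tone (the root of Cb major triad).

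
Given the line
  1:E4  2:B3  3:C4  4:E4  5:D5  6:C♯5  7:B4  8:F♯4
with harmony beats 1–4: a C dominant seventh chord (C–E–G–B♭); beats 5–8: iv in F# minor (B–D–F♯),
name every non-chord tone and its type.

The harmony at that moment is C dominant seventh chord (C, E, G, B♭); B3 is not a chord tone.
It is approached by leap down from E4 and left by step up to C4.
Leap in, step out — an appoggiatura.
The harmony at that moment is B minor triad (B, D, F♯); C♯5 is not a chord tone.
It is approached by step down from D5 and left by step down to B4.
Step in, step out in the same direction — a passing tone.

B3 (beat 2) — appoggiatura; C♯5 (beat 6) — passing tone.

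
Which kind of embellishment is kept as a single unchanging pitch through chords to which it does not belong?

Pedal tone.

Approach: none. Departure: none — a single pitch is sustained while the chords change around it, passing through harmonies that do not contain it.
No melodic motion at all; the dissonance is created entirely by the moving harmonies against the stationary note — a pedal tone (pedal point).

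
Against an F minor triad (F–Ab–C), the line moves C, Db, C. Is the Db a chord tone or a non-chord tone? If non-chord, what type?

Non-chord tone — a neighbor tone.

The harmony at that moment is F minor triad (F, Ab, C); Db is not a chord tone.
It is approached by step up from C and left by step down to C.
Step away and step back to the same note — a neighbor tone (upper neighbor).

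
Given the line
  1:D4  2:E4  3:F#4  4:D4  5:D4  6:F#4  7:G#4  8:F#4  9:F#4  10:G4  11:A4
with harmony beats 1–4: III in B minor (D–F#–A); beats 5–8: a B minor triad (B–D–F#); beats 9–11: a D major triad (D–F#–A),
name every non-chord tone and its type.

The harmony at that moment is D major triad (D, F#, A); E4 is not a chord tone.
It is approached by step up from D4 and left by step up to F#4.
Step in, step out in the same direction — a passing tone.
The harmony at that moment is B minor triad (B, D, F#); G#4 is not a chord tone.
It is approached by step up from F#4 and left by step down to F#4.
Step away and step back to the same note — a neighbor tone (upper neighbor).
The harmony at that moment is D major triad (D, F#, A); G4 is not a chord tone.
It is approached by step up from F#4 and left by step up to A4.
Step in, step out in the same direction — a passing tone.

E4 (beat 2) — passing tone; G#4 (beat 7) — neighbor tone; G4 (beat 10) — passing tone.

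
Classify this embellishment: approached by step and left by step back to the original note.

Neighbor tone.

Approach: by step. Departure: by step in the opposite direction, back to the starting pitch.
Stepwise on both sides but reversing to return to the same chord tone — a neighbor tone. (Had it continued onward in the same direction it would be a passing tone instead.)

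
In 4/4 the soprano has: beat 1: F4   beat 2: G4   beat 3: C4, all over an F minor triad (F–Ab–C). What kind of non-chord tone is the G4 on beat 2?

Escape tone.

The harmony at that moment is F minor triad (F, Ab, C); G4 is not a chord tone.
It is approached by step up from F4 and left by leap down to C4.
Step in, leap out, on a weak beat — an escape tone.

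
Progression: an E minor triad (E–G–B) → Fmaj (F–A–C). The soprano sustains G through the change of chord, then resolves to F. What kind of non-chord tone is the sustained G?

The harmony at that moment is F major triad (F, A, C); G is not a chord tone.
It is held over (the same pitch as the preceding G) and left by step down to F.
Held over from the previous chord and resolving down by step — a suspension.

G is a suspension.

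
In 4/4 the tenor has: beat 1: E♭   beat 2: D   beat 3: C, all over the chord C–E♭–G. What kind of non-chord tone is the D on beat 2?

Passing tone.

The harmony at that moment is C minor triad (C, E♭, G); D is not a chord tone.
It is approached by step down from E♭ and left by step down to C.
Step in, step out in the same direction — a passing tone.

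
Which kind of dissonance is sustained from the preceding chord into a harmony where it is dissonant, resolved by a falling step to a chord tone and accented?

Approach: by preparation — the pitch is first a chord tone, then held (tied or repeated) while the harmony changes under it. Departure: down by step. Metric position: strong.
A prepared dissonance that resolves downward by step — a suspension. (The same figure resolving upward would be a retardation.)

Suspension.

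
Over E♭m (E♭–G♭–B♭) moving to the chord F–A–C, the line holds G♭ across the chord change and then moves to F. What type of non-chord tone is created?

G♭ is a suspension.

The harmony at that moment is F major triad (F, A, C); G♭ is not a chord tone.
It is held over (the same pitch as the preceding G♭) and left by step down to F.
Held over from the previous chord and resolving down by step — a suspension.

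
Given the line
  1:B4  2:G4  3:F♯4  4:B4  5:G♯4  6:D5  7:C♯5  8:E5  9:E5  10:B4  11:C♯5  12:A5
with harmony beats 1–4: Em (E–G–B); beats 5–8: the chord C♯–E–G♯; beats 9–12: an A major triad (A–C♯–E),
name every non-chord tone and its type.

The harmony at that moment is E minor triad (E, G, B); F♯4 is not a chord tone.
It is approached by step down from G4 and left by leap up to B4.
Step in, leap out — an escape tone.
The harmony at that moment is C♯ minor triad (C♯, E, G♯); D5 is not a chord tone.
It is approached by leap up from G♯4 and left by step down to C♯5.
Leap in, step out — an appoggiatura.
The harmony at that moment is A major triad (A, C♯, E); B4 is not a chord tone.
It is approached by leap down from E5 and left by step up to C♯5.
Leap in, step out — an appoggiatura.

F♯4 (beat 3) — escape tone; D5 (beat 6) — appoggiatura; B4 (beat 10) — appoggiatura.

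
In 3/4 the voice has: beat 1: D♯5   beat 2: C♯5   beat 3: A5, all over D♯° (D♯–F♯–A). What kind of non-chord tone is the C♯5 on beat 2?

The harmony at that moment is D♯ diminished triad (D♯, F♯, A); C♯5 is not a chord tone.
It is approached by step down from D♯5 and left by leap up to A5.
Step in, leap out, on a weak beat — an escape tone.

Escape tone.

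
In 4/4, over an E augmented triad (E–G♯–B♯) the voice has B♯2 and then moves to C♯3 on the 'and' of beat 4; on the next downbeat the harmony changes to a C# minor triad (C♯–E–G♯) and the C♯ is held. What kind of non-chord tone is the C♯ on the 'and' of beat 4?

Anticipation.

The harmony at that moment is E augmented triad (E, G♯, B♯); C♯3 is not a chord tone.
It is approached by step up from B♯2 and then sustained as the same pitch into the next harmony.
Arriving early and becoming a chord tone when the harmony changes — an anticipation.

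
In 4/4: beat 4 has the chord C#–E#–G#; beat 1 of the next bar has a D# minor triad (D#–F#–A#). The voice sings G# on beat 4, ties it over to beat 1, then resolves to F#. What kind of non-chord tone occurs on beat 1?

The harmony at that moment is D# minor triad (D#, F#, A#); G# is not a chord tone.
It is held over (the same pitch as the preceding G#) and left by step down to F#.
Held over from the previous chord and resolving down by step — a suspension.

Suspension.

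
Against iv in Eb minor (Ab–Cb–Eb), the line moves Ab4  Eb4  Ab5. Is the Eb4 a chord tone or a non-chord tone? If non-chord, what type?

Ab minor triad contains Ab, Cb, Eb; Eb is the fifth, so it is a chord tone.

Chord tone (the fifth of Ab minor triad).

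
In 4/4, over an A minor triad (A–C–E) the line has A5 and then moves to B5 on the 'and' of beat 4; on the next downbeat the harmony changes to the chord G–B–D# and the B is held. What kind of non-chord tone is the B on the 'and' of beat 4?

The harmony at that moment is A minor triad (A, C, E); B5 is not a chord tone.
It is approached by step up from A5 and then sustained as the same pitch into the next harmony.
Arriving early and becoming a chord tone when the harmony changes — an anticipation.

Anticipation.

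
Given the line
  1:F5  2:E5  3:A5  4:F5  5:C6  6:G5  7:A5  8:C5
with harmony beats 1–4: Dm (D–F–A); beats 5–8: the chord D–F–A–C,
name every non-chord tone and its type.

E5 (beat 2) — escape tone; G5 (beat 6) — appoggiatura.

The harmony at that moment is D minor triad (D, F, A); E5 is not a chord tone.
It is approached by step down from F5 and left by leap up to A5.
Step in, leap out — an escape tone.
The harmony at that moment is D minor seventh chord (D, F, A, C); G5 is not a chord tone.
It is approached by leap down from C6 and left by step up to A5.
Leap in, step out — an appoggiatura.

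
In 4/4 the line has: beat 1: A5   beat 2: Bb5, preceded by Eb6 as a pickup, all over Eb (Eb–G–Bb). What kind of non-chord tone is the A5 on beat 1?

The harmony at that moment is Eb major triad (Eb, G, Bb); A5 is not a chord tone.
It is approached by leap down from Eb6 and left by step up to Bb5.
Leap in, step out, metrically accented — an appoggiatura.

Appoggiatura.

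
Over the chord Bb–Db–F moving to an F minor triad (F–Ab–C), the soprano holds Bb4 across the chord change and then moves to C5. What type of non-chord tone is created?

Bb4 is a retardation.

The harmony at that moment is F minor triad (F, Ab, C); Bb4 is not a chord tone.
It is held over (the same pitch as the preceding Bb4) and left by step up to C5.
Held over from the previous chord and resolving up by step — a retardation.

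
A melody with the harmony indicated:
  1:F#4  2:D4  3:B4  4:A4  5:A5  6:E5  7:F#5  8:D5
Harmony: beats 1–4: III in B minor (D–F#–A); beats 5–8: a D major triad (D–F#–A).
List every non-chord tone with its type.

The harmony at that moment is D major triad (D, F#, A); B4 is not a chord tone.
It is approached by leap up from D4 and left by step down to A4.
Leap in, step out — an appoggiatura.
The harmony at that moment is D major triad (D, F#, A); E5 is not a chord tone.
It is approached by leap down from A5 and left by step up to F#5.
Leap in, step out — an appoggiatura.

B4 (beat 3) — appoggiatura; E5 (beat 6) — appoggiatura.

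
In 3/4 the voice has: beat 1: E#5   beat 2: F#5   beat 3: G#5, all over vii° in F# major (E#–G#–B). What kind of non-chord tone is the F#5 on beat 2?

Passing tone.

The harmony at that moment is E# diminished triad (E#, G#, B); F#5 is not a chord tone.
It is approached by step up from E#5 and left by step up to G#5.
Step in, step out in the same direction — a passing tone.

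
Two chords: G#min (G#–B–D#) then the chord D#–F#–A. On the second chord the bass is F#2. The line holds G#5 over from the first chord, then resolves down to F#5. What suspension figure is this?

9–8 suspension.

At the second chord the bass is F#2. The suspended G#5 lies a ninth above the bass; after resolving down by step to F#5, the interval above the bass becomes an octave.
Suspension figures are named by those two intervals: 9–8.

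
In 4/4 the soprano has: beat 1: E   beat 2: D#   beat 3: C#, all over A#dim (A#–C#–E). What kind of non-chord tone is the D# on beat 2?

Passing tone.

The harmony at that moment is A# diminished triad (A#, C#, E); D# is not a chord tone.
It is approached by step down from E and left by step down to C#.
Step in, step out in the same direction — a passing tone.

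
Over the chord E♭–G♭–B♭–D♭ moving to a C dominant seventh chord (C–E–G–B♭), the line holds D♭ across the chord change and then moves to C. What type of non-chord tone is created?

D♭ is a suspension.

The harmony at that moment is C dominant seventh chord (C, E, G, B♭); D♭ is not a chord tone.
It is held over (the same pitch as the preceding D♭) and left by step down to C.
Held over from the previous chord and resolving down by step — a suspension.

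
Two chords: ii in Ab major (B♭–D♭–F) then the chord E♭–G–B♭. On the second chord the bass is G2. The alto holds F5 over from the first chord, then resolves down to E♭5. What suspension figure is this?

At the second chord the bass is G2. The suspended F5 lies a seventh above the bass; after resolving down by step to E♭5, the interval above the bass becomes a sixth.
Suspension figures are named by those two intervals: 7–6.

7–6 suspension.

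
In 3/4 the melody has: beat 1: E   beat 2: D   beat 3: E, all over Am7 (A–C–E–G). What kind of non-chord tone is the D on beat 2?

The harmony at that moment is A minor seventh chord (A, C, E, G); D is not a chord tone.
It is approached by step down from E and left by step up to E.
Step away and step back to the same note — a neighbor tone (lower neighbor).

Lower neighbor tone.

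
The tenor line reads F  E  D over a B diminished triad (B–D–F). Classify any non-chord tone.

The harmony at that moment is B diminished triad (B, D, F); E is not a chord tone.
It is approached by step down from F and left by step down to D.
Step in, step out in the same direction — a passing tone.

E is a passing tone.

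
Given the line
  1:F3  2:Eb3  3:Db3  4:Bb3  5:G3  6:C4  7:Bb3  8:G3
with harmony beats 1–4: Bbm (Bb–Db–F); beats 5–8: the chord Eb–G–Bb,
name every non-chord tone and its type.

Eb3 (beat 2) — passing tone; C4 (beat 6) — appoggiatura.

The harmony at that moment is Bb minor triad (Bb, Db, F); Eb3 is not a chord tone.
It is approached by step down from F3 and left by step down to Db3.
Step in, step out in the same direction — a passing tone.
The harmony at that moment is Eb major triad (Eb, G, Bb); C4 is not a chord tone.
It is approached by leap up from G3 and left by step down to Bb3.
Leap in, step out — an appoggiatura.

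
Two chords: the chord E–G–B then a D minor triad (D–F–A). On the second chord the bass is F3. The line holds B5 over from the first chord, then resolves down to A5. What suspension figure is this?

At the second chord the bass is F3. The suspended B5 lies a fourth above the bass; after resolving down by step to A5, the interval above the bass becomes a third.
Suspension figures are named by those two intervals: 4–3.

4–3 suspension.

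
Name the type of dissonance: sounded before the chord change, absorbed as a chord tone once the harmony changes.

Approach: ahead of the chord change (typically by step), so it is dissonant against the current harmony. Departure: none — the same pitch is restated or held and is a chord tone of the new harmony.
Dissonant first, consonant once the harmony catches up: the note simply arrives early — an anticipation. (The reverse timing, consonant first and dissonant after the change, would be a suspension or retardation.)

Anticipation.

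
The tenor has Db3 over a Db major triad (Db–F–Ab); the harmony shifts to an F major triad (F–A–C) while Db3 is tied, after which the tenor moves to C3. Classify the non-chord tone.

Db3 is a suspension.

The harmony at that moment is F major triad (F, A, C); Db3 is not a chord tone.
It is held over (the same pitch as the preceding Db3) and left by step down to C3.
Held over from the previous chord and resolving down by step — a suspension.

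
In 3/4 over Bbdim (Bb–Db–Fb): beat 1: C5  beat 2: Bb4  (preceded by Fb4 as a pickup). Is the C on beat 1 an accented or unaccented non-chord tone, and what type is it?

Accented appoggiatura.

The harmony at that moment is Bb diminished triad (Bb, Db, Fb); C5 is not a chord tone.
It is approached by leap up from Fb4 and left by step down to Bb4.
Leap in, step out — an appoggiatura.
It falls on the downbeat, so it is accented.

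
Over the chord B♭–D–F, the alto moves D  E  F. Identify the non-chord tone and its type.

The harmony at that moment is B♭ major triad (B♭, D, F); E is not a chord tone.
It is approached by step up from D and left by step up to F.
Step in, step out in the same direction — a passing tone.

E is a passing tone.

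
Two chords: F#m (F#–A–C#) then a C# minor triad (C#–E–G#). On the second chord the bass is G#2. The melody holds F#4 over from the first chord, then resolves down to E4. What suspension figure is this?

At the second chord the bass is G#2. The suspended F#4 lies a seventh above the bass; after resolving down by step to E4, the interval above the bass becomes a sixth.
Suspension figures are named by those two intervals: 7–6.

7–6 suspension.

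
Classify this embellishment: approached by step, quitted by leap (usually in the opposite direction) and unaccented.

Escape tone.

Approach: by step. Departure: by leap. Metric position: weak.
Step in, leap out, from a weak position — an escape tone (échappée). (It is the mirror image of the appoggiatura, which leaps in and steps out on a strong beat.)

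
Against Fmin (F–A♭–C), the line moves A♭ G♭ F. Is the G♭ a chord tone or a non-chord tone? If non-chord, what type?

The harmony at that moment is F minor triad (F, A♭, C); G♭ is not a chord tone.
It is approached by step down from A♭ and left by step down to F.
Step in, step out in the same direction — a passing tone.

Non-chord tone — a passing tone.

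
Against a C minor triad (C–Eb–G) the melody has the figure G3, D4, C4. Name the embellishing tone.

The harmony at that moment is C minor triad (C, Eb, G); D4 is not a chord tone.
It is approached by leap up from G3 and left by step down to C4.
Leap in, step out — an appoggiatura.

D4 is an appoggiatura.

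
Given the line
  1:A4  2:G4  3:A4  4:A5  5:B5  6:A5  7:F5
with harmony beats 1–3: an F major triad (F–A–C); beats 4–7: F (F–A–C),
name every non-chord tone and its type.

The harmony at that moment is F major triad (F, A, C); G4 is not a chord tone.
It is approached by step down from A4 and left by step up to A4.
Step away and step back to the same note — a neighbor tone (lower neighbor).
The harmony at that moment is F major triad (F, A, C); B5 is not a chord tone.
It is approached by step up from A5 and left by step down to A5.
Step away and step back to the same note — a neighbor tone (upper neighbor).

G4 (beat 2) — neighbor tone; B5 (beat 5) — neighbor tone.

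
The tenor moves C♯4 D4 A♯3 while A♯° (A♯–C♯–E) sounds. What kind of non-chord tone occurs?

The harmony at that moment is A♯ diminished triad (A♯, C♯, E); D4 is not a chord tone.
It is approached by step up from C♯4 and left by leap down to A♯3.
Step in, leap out — an escape tone.

D4 is an escape tone.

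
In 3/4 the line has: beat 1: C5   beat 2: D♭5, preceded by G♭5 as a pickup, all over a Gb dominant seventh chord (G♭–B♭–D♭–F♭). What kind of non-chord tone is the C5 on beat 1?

The harmony at that moment is G♭ dominant seventh chord (G♭, B♭, D♭, F♭); C5 is not a chord tone.
It is approached by leap down from G♭5 and left by step up to D♭5.
Leap in, step out, metrically accented — an appoggiatura.

Appoggiatura.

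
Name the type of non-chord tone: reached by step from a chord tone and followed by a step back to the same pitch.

Approach: by step. Departure: by step in the opposite direction, back to the starting pitch.
Stepwise on both sides but reversing to return to the same chord tone — a neighbor tone. (Had it continued onward in the same direction it would be a passing tone instead.)

Neighbor tone.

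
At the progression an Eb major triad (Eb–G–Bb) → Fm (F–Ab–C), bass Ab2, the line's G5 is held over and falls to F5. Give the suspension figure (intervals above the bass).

7–6 suspension.

At the second chord the bass is Ab2. The suspended G5 lies a seventh above the bass; after resolving down by step to F5, the interval above the bass becomes a sixth.
Suspension figures are named by those two intervals: 7–6.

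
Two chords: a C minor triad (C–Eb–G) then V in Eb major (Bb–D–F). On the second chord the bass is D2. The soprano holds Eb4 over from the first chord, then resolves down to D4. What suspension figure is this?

At the second chord the bass is D2. The suspended Eb4 lies a ninth above the bass; after resolving down by step to D4, the interval above the bass becomes an octave.
Suspension figures are named by those two intervals: 9–8.

9–8 suspension.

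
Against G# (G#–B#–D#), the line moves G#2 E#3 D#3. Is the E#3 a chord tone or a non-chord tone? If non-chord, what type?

Non-chord tone — an appoggiatura.

The harmony at that moment is G# major triad (G#, B#, D#); E#3 is not a chord tone.
It is approached by leap up from G#2 and left by step down to D#3.
Leap in, step out — an appoggiatura.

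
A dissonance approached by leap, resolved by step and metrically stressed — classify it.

Approach: by leap. Departure: by step. Metric position: strong.
Leap in, step out, in a metrically strong position — an appoggiatura. (It is the mirror image of the escape tone, which steps in and leaps out from a weak position.)

Appoggiatura.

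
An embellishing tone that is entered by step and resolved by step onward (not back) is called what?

Passing tone.

Approach: by step. Departure: by step, continuing in the same direction.
Stepwise on both sides with no change of direction means the note fills in the space between two different chord tones — a passing tone. (Had it turned back to its starting note it would be a neighbor tone instead.)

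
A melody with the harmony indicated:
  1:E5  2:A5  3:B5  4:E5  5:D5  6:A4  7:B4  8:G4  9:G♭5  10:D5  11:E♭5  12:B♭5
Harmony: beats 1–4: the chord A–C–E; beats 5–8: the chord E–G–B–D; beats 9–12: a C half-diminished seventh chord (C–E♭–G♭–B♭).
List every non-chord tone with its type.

The harmony at that moment is A minor triad (A, C, E); B5 is not a chord tone.
It is approached by step up from A5 and left by leap down to E5.
Step in, leap out — an escape tone.
The harmony at that moment is E minor seventh chord (E, G, B, D); A4 is not a chord tone.
It is approached by leap down from D5 and left by step up to B4.
Leap in, step out — an appoggiatura.
The harmony at that moment is C half-diminished seventh chord (C, E♭, G♭, B♭); D5 is not a chord tone.
It is approached by leap down from G♭5 and left by step up to E♭5.
Leap in, step out — an appoggiatura.

B5 (beat 3) — escape tone; A4 (beat 6) — appoggiatura; D5 (beat 10) — appoggiatura.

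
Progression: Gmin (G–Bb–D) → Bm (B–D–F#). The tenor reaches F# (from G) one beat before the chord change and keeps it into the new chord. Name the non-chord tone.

The harmony at that moment is G minor triad (G, Bb, D); F# is not a chord tone.
It is approached by step down from G and then sustained as the same pitch into the next harmony.
Arriving early and becoming a chord tone when the harmony changes — an anticipation.

F# is an anticipation.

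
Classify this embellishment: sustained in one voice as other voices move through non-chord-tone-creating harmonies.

Pedal tone.

Approach: none. Departure: none — a single pitch is sustained while the chords change around it, passing through harmonies that do not contain it.
No melodic motion at all; the dissonance is created entirely by the moving harmonies against the stationary note — a pedal tone (pedal point).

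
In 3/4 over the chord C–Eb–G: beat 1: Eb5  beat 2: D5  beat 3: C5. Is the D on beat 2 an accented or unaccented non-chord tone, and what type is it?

The harmony at that moment is C minor triad (C, Eb, G); D5 is not a chord tone.
It is approached by step down from Eb5 and left by step down to C5.
Step in, step out in the same direction — a passing tone.
It falls on a weak beat, so it is unaccented.

Unaccented passing tone.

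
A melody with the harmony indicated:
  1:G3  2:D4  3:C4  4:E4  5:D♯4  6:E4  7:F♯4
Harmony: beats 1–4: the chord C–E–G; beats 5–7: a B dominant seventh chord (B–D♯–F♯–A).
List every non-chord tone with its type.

D4 (beat 2) — appoggiatura; E4 (beat 6) — passing tone.

The harmony at that moment is C major triad (C, E, G); D4 is not a chord tone.
It is approached by leap up from G3 and left by step down to C4.
Leap in, step out — an appoggiatura.
The harmony at that moment is B dominant seventh chord (B, D♯, F♯, A); E4 is not a chord tone.
It is approached by step up from D♯4 and left by step up to F♯4.
Step in, step out in the same direction — a passing tone.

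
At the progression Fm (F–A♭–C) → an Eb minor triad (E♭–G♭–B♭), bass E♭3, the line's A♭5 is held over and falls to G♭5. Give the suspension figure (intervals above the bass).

At the second chord the bass is E♭3. The suspended A♭5 lies a fourth above the bass; after resolving down by step to G♭5, the interval above the bass becomes a third.
Suspension figures are named by those two intervals: 4–3.

4–3 suspension.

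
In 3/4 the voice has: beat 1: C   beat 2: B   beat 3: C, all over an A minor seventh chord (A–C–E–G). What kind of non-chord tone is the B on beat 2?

The harmony at that moment is A minor seventh chord (A, C, E, G); B is not a chord tone.
It is approached by step down from C and left by step up to C.
Step away and step back to the same note — a neighbor tone (lower neighbor).

Lower neighbor tone.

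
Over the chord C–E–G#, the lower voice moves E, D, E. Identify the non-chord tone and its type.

D is a neighbor tone.

The harmony at that moment is C augmented triad (C, E, G#); D is not a chord tone.
It is approached by step down from E and left by step up to E.
Step away and step back to the same note — a neighbor tone (lower neighbor).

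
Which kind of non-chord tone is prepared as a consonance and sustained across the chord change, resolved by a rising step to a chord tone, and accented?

Approach: by preparation — the pitch is first a chord tone, then held (tied or repeated) while the harmony changes under it. Departure: up by step. Metric position: strong.
A prepared dissonance that resolves upward by step — a retardation. (The same figure resolving downward would be a suspension.)

Retardation.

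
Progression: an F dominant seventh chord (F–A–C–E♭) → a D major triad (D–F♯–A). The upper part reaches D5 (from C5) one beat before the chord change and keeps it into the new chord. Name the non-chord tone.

D5 is an anticipation.

The harmony at that moment is F dominant seventh chord (F, A, C, E♭); D5 is not a chord tone.
It is approached by step up from C5 and then sustained as the same pitch into the next harmony.
Arriving early and becoming a chord tone when the harmony changes — an anticipation.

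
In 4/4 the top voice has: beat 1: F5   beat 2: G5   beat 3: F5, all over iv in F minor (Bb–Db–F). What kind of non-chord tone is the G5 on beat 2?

The harmony at that moment is Bb minor triad (Bb, Db, F); G5 is not a chord tone.
It is approached by step up from F5 and left by step down to F5.
Step away and step back to the same note — a neighbor tone (upper neighbor).

Upper neighbor tone.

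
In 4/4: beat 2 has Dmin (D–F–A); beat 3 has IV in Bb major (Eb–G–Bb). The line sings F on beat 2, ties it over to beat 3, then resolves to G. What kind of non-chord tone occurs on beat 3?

The harmony at that moment is Eb major triad (Eb, G, Bb); F is not a chord tone.
It is held over (the same pitch as the preceding F) and left by step up to G.
Held over from the previous chord and resolving up by step — a retardation.

Retardation.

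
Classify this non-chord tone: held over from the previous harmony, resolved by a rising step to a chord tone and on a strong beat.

Approach: by preparation — the pitch is first a chord tone, then held (tied or repeated) while the harmony changes under it. Departure: up by step. Metric position: strong.
A prepared dissonance that resolves upward by step — a retardation. (The same figure resolving downward would be a suspension.)

Retardation.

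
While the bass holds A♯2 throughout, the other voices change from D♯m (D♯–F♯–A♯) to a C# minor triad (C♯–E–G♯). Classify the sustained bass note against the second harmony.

The harmony at that moment is C♯ minor triad (C♯, E, G♯); A♯2 is not a chord tone.
It is held over (the same pitch as the preceding A♯2) and then sustained as the same pitch into the next harmony.
Sustained through a change of harmony — a pedal tone.

Pedal tone (pedal point).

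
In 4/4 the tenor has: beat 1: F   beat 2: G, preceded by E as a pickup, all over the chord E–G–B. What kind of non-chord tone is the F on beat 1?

Passing tone.

The harmony at that moment is E minor triad (E, G, B); F is not a chord tone.
It is approached by step up from E and left by step up to G.
Step in, step out in the same direction — a passing tone.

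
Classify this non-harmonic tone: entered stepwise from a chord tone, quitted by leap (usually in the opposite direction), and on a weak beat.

Approach: by step. Departure: by leap. Metric position: weak.
Step in, leap out, from a weak position — an escape tone (échappée). (It is the mirror image of the appoggiatura, which leaps in and steps out on a strong beat.)

Escape tone.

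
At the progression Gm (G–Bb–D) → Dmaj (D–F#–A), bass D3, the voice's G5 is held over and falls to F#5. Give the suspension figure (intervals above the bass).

4–3 suspension.

At the second chord the bass is D3. The suspended G5 lies a fourth above the bass; after resolving down by step to F#5, the interval above the bass becomes a third.
Suspension figures are named by those two intervals: 4–3.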